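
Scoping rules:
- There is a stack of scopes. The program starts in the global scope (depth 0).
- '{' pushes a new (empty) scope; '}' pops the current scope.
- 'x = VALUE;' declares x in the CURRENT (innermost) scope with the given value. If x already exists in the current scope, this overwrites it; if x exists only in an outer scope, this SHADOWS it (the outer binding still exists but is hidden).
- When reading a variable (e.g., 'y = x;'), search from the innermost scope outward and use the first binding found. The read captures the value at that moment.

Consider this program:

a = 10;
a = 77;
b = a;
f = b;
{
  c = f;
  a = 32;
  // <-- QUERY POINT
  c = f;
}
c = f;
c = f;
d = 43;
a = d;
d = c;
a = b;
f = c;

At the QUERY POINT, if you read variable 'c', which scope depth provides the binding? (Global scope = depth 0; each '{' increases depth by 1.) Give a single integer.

Answer: 1

Derivation:
Step 1: declare a=10 at depth 0
Step 2: declare a=77 at depth 0
Step 3: declare b=(read a)=77 at depth 0
Step 4: declare f=(read b)=77 at depth 0
Step 5: enter scope (depth=1)
Step 6: declare c=(read f)=77 at depth 1
Step 7: declare a=32 at depth 1
Visible at query point: a=32 b=77 c=77 f=77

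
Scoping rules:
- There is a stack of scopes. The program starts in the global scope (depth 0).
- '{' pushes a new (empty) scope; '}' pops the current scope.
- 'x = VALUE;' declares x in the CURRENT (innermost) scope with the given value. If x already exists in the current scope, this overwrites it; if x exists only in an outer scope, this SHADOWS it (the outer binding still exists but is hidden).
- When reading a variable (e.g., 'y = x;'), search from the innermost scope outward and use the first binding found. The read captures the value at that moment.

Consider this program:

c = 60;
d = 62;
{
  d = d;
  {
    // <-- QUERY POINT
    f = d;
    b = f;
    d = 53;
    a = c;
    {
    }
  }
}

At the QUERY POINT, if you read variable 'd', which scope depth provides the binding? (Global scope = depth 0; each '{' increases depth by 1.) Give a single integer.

Step 1: declare c=60 at depth 0
Step 2: declare d=62 at depth 0
Step 3: enter scope (depth=1)
Step 4: declare d=(read d)=62 at depth 1
Step 5: enter scope (depth=2)
Visible at query point: c=60 d=62

Answer: 1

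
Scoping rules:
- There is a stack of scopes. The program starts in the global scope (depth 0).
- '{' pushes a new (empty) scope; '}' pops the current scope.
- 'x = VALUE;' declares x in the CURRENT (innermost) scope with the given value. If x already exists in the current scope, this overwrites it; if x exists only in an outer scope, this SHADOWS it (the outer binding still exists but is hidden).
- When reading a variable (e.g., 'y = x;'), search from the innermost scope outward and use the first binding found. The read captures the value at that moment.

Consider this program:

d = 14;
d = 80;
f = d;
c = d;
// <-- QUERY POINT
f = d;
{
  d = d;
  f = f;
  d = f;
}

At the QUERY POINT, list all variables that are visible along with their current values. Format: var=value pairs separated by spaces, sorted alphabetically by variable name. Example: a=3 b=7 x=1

Step 1: declare d=14 at depth 0
Step 2: declare d=80 at depth 0
Step 3: declare f=(read d)=80 at depth 0
Step 4: declare c=(read d)=80 at depth 0
Visible at query point: c=80 d=80 f=80

Answer: c=80 d=80 f=80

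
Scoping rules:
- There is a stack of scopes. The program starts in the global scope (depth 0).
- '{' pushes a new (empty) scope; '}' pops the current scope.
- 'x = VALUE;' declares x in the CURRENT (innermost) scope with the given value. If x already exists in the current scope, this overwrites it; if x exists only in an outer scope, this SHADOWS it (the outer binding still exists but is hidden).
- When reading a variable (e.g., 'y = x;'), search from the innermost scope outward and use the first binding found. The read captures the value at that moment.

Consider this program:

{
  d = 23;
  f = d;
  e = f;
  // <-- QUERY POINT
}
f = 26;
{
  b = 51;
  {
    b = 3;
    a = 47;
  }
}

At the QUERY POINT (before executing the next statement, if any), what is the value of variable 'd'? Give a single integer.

Step 1: enter scope (depth=1)
Step 2: declare d=23 at depth 1
Step 3: declare f=(read d)=23 at depth 1
Step 4: declare e=(read f)=23 at depth 1
Visible at query point: d=23 e=23 f=23

Answer: 23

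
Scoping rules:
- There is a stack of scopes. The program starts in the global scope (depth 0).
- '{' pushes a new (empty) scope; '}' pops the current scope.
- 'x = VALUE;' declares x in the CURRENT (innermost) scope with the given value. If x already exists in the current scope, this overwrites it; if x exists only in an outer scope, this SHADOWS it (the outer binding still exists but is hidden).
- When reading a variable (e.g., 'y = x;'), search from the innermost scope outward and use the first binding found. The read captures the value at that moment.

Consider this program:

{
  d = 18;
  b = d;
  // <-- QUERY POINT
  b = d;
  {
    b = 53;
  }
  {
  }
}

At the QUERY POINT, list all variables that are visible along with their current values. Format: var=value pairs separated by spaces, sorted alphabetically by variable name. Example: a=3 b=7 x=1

Answer: b=18 d=18

Derivation:
Step 1: enter scope (depth=1)
Step 2: declare d=18 at depth 1
Step 3: declare b=(read d)=18 at depth 1
Visible at query point: b=18 d=18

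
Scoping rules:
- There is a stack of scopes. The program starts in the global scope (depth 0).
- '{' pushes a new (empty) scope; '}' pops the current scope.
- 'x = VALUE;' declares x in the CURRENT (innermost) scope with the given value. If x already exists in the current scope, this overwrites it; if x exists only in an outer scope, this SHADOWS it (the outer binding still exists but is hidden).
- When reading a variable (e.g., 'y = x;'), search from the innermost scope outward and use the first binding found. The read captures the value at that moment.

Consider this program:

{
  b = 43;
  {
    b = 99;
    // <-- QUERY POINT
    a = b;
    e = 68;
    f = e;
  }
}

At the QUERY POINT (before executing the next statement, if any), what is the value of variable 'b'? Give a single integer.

Answer: 99

Derivation:
Step 1: enter scope (depth=1)
Step 2: declare b=43 at depth 1
Step 3: enter scope (depth=2)
Step 4: declare b=99 at depth 2
Visible at query point: b=99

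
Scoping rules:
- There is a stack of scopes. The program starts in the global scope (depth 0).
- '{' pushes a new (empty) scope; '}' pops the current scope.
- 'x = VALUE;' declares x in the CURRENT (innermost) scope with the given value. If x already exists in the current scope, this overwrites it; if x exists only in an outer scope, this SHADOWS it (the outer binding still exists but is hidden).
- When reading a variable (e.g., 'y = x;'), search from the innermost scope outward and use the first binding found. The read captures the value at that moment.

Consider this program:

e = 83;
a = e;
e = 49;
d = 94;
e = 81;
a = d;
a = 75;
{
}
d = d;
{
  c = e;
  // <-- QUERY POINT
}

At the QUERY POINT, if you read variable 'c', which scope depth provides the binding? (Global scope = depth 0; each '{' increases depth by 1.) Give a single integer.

Answer: 1

Derivation:
Step 1: declare e=83 at depth 0
Step 2: declare a=(read e)=83 at depth 0
Step 3: declare e=49 at depth 0
Step 4: declare d=94 at depth 0
Step 5: declare e=81 at depth 0
Step 6: declare a=(read d)=94 at depth 0
Step 7: declare a=75 at depth 0
Step 8: enter scope (depth=1)
Step 9: exit scope (depth=0)
Step 10: declare d=(read d)=94 at depth 0
Step 11: enter scope (depth=1)
Step 12: declare c=(read e)=81 at depth 1
Visible at query point: a=75 c=81 d=94 e=81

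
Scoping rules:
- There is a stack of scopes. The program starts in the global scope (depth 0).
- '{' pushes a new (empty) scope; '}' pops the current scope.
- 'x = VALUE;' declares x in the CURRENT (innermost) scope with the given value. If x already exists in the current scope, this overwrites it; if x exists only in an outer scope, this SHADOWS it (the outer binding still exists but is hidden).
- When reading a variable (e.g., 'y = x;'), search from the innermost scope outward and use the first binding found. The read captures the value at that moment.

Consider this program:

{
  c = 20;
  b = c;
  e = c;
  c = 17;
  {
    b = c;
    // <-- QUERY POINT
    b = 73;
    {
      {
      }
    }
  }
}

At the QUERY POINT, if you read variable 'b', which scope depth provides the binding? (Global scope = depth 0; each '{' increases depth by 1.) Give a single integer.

Answer: 2

Derivation:
Step 1: enter scope (depth=1)
Step 2: declare c=20 at depth 1
Step 3: declare b=(read c)=20 at depth 1
Step 4: declare e=(read c)=20 at depth 1
Step 5: declare c=17 at depth 1
Step 6: enter scope (depth=2)
Step 7: declare b=(read c)=17 at depth 2
Visible at query point: b=17 c=17 e=20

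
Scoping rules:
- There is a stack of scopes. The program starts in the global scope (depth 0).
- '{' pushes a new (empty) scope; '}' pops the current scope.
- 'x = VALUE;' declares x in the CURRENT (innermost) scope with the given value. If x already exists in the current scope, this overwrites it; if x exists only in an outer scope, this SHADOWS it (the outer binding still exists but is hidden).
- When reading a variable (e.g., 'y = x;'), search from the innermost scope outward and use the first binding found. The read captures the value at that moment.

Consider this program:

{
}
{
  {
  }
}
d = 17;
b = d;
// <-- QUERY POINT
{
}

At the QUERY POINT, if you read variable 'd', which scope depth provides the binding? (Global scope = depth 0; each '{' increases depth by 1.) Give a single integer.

Answer: 0

Derivation:
Step 1: enter scope (depth=1)
Step 2: exit scope (depth=0)
Step 3: enter scope (depth=1)
Step 4: enter scope (depth=2)
Step 5: exit scope (depth=1)
Step 6: exit scope (depth=0)
Step 7: declare d=17 at depth 0
Step 8: declare b=(read d)=17 at depth 0
Visible at query point: b=17 d=17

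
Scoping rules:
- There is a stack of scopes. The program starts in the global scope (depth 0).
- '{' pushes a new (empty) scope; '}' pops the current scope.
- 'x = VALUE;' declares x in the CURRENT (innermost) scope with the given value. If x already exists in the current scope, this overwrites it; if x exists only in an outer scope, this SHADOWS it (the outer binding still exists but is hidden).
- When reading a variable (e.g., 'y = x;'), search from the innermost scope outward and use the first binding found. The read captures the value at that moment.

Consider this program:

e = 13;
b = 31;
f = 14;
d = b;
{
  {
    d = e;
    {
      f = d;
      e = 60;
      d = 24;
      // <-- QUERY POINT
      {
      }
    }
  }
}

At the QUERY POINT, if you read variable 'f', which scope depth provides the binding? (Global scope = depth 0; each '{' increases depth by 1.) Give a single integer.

Answer: 3

Derivation:
Step 1: declare e=13 at depth 0
Step 2: declare b=31 at depth 0
Step 3: declare f=14 at depth 0
Step 4: declare d=(read b)=31 at depth 0
Step 5: enter scope (depth=1)
Step 6: enter scope (depth=2)
Step 7: declare d=(read e)=13 at depth 2
Step 8: enter scope (depth=3)
Step 9: declare f=(read d)=13 at depth 3
Step 10: declare e=60 at depth 3
Step 11: declare d=24 at depth 3
Visible at query point: b=31 d=24 e=60 f=13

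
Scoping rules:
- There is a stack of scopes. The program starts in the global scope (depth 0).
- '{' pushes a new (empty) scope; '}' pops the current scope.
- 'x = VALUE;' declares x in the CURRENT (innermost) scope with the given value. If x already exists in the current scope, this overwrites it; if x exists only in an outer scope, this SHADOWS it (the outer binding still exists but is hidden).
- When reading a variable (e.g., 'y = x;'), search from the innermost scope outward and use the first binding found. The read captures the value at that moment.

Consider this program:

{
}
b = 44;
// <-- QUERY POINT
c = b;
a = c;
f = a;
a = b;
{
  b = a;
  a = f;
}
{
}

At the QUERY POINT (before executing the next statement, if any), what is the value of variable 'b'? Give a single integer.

Step 1: enter scope (depth=1)
Step 2: exit scope (depth=0)
Step 3: declare b=44 at depth 0
Visible at query point: b=44

Answer: 44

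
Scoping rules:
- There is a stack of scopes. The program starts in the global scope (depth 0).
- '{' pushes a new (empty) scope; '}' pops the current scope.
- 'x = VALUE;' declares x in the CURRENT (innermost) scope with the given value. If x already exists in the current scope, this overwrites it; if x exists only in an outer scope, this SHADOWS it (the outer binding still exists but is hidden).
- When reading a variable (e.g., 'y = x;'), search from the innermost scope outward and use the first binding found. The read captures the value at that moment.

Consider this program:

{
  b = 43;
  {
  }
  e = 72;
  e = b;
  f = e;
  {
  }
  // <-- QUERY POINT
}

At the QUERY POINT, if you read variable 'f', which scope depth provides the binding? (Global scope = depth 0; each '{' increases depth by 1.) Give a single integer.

Answer: 1

Derivation:
Step 1: enter scope (depth=1)
Step 2: declare b=43 at depth 1
Step 3: enter scope (depth=2)
Step 4: exit scope (depth=1)
Step 5: declare e=72 at depth 1
Step 6: declare e=(read b)=43 at depth 1
Step 7: declare f=(read e)=43 at depth 1
Step 8: enter scope (depth=2)
Step 9: exit scope (depth=1)
Visible at query point: b=43 e=43 f=43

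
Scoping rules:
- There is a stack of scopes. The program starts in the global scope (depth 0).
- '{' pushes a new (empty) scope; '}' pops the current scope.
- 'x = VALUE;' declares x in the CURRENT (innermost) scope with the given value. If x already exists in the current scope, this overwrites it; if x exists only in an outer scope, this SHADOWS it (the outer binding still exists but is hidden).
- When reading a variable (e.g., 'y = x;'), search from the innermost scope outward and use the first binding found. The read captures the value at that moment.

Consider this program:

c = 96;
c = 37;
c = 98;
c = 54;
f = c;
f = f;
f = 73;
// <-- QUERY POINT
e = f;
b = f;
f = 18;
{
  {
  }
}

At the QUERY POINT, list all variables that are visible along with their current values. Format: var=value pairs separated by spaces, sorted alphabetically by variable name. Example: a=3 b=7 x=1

Answer: c=54 f=73

Derivation:
Step 1: declare c=96 at depth 0
Step 2: declare c=37 at depth 0
Step 3: declare c=98 at depth 0
Step 4: declare c=54 at depth 0
Step 5: declare f=(read c)=54 at depth 0
Step 6: declare f=(read f)=54 at depth 0
Step 7: declare f=73 at depth 0
Visible at query point: c=54 f=73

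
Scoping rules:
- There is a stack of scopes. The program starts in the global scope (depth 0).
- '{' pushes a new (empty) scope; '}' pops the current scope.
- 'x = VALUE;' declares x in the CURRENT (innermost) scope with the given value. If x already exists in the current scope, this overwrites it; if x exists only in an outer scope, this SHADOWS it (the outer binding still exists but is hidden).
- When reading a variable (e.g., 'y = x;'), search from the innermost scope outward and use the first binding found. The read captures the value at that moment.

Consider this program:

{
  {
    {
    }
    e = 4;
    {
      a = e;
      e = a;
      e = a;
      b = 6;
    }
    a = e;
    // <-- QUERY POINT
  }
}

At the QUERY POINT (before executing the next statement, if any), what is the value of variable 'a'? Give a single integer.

Answer: 4

Derivation:
Step 1: enter scope (depth=1)
Step 2: enter scope (depth=2)
Step 3: enter scope (depth=3)
Step 4: exit scope (depth=2)
Step 5: declare e=4 at depth 2
Step 6: enter scope (depth=3)
Step 7: declare a=(read e)=4 at depth 3
Step 8: declare e=(read a)=4 at depth 3
Step 9: declare e=(read a)=4 at depth 3
Step 10: declare b=6 at depth 3
Step 11: exit scope (depth=2)
Step 12: declare a=(read e)=4 at depth 2
Visible at query point: a=4 e=4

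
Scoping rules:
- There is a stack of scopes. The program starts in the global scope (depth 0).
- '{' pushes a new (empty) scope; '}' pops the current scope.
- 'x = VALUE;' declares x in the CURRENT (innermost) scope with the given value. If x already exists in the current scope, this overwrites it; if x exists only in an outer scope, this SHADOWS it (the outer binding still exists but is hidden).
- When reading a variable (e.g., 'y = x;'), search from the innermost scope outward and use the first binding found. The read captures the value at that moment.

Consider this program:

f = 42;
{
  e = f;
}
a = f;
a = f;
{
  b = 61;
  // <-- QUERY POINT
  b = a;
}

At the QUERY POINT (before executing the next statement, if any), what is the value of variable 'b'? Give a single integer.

Answer: 61

Derivation:
Step 1: declare f=42 at depth 0
Step 2: enter scope (depth=1)
Step 3: declare e=(read f)=42 at depth 1
Step 4: exit scope (depth=0)
Step 5: declare a=(read f)=42 at depth 0
Step 6: declare a=(read f)=42 at depth 0
Step 7: enter scope (depth=1)
Step 8: declare b=61 at depth 1
Visible at query point: a=42 b=61 f=42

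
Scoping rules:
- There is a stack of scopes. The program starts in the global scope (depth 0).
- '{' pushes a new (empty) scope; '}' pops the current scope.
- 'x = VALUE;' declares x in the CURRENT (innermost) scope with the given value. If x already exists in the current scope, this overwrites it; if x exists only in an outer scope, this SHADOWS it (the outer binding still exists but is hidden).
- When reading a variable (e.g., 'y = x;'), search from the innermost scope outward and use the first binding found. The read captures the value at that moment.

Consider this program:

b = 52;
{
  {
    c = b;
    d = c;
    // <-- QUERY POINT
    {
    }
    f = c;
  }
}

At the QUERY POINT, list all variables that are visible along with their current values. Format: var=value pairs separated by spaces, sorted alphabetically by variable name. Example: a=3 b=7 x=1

Answer: b=52 c=52 d=52

Derivation:
Step 1: declare b=52 at depth 0
Step 2: enter scope (depth=1)
Step 3: enter scope (depth=2)
Step 4: declare c=(read b)=52 at depth 2
Step 5: declare d=(read c)=52 at depth 2
Visible at query point: b=52 c=52 d=52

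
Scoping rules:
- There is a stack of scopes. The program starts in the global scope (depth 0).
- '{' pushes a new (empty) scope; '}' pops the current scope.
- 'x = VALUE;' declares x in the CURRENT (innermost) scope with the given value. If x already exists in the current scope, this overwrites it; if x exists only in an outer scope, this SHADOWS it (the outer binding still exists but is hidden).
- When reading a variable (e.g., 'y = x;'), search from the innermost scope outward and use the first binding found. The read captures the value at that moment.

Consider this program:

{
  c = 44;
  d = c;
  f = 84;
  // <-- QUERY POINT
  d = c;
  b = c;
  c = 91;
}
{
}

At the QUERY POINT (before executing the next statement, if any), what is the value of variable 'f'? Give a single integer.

Step 1: enter scope (depth=1)
Step 2: declare c=44 at depth 1
Step 3: declare d=(read c)=44 at depth 1
Step 4: declare f=84 at depth 1
Visible at query point: c=44 d=44 f=84

Answer: 84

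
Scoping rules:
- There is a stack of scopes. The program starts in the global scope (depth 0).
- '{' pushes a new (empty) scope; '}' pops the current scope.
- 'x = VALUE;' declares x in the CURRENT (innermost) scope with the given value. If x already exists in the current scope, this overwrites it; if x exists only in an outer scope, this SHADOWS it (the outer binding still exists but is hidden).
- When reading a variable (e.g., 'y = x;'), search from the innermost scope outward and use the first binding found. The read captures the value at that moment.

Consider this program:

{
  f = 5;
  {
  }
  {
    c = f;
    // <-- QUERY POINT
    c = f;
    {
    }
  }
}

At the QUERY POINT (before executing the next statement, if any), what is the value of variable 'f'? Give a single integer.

Answer: 5

Derivation:
Step 1: enter scope (depth=1)
Step 2: declare f=5 at depth 1
Step 3: enter scope (depth=2)
Step 4: exit scope (depth=1)
Step 5: enter scope (depth=2)
Step 6: declare c=(read f)=5 at depth 2
Visible at query point: c=5 f=5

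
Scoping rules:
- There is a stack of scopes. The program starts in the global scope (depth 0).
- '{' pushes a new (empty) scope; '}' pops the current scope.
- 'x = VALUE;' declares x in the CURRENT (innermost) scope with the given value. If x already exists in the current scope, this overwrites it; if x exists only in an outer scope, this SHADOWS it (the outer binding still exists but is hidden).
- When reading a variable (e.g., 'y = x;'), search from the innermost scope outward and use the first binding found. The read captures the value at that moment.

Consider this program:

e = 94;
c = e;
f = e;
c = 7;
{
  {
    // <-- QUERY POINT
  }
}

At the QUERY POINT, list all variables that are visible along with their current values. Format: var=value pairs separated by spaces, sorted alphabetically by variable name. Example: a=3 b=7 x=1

Step 1: declare e=94 at depth 0
Step 2: declare c=(read e)=94 at depth 0
Step 3: declare f=(read e)=94 at depth 0
Step 4: declare c=7 at depth 0
Step 5: enter scope (depth=1)
Step 6: enter scope (depth=2)
Visible at query point: c=7 e=94 f=94

Answer: c=7 e=94 f=94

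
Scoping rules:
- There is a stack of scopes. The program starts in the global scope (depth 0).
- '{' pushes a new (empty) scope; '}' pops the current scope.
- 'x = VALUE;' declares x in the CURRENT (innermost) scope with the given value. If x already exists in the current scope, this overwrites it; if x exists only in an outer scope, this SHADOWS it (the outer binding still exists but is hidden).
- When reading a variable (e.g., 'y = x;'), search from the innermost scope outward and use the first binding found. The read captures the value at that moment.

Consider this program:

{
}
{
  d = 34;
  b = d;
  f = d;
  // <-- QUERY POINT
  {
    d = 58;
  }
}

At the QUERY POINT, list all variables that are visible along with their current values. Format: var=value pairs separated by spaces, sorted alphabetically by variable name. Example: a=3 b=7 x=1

Step 1: enter scope (depth=1)
Step 2: exit scope (depth=0)
Step 3: enter scope (depth=1)
Step 4: declare d=34 at depth 1
Step 5: declare b=(read d)=34 at depth 1
Step 6: declare f=(read d)=34 at depth 1
Visible at query point: b=34 d=34 f=34

Answer: b=34 d=34 f=34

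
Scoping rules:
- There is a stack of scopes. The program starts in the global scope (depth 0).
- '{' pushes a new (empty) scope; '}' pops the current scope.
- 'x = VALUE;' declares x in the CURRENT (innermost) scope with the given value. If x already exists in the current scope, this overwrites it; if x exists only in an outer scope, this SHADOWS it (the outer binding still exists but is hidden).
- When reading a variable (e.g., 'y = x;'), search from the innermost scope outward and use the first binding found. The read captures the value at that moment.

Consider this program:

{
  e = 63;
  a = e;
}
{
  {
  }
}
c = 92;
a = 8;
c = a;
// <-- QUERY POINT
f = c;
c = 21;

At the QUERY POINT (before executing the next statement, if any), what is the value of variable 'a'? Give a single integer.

Step 1: enter scope (depth=1)
Step 2: declare e=63 at depth 1
Step 3: declare a=(read e)=63 at depth 1
Step 4: exit scope (depth=0)
Step 5: enter scope (depth=1)
Step 6: enter scope (depth=2)
Step 7: exit scope (depth=1)
Step 8: exit scope (depth=0)
Step 9: declare c=92 at depth 0
Step 10: declare a=8 at depth 0
Step 11: declare c=(read a)=8 at depth 0
Visible at query point: a=8 c=8

Answer: 8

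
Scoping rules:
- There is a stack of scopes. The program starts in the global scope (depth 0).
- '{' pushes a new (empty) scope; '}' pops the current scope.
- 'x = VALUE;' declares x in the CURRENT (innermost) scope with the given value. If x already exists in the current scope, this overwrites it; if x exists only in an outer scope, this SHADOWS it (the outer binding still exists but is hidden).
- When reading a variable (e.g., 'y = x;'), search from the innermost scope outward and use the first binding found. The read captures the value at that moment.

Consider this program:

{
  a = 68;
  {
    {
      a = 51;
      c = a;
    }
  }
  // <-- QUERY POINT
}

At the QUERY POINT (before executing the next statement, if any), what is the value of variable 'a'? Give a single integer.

Answer: 68

Derivation:
Step 1: enter scope (depth=1)
Step 2: declare a=68 at depth 1
Step 3: enter scope (depth=2)
Step 4: enter scope (depth=3)
Step 5: declare a=51 at depth 3
Step 6: declare c=(read a)=51 at depth 3
Step 7: exit scope (depth=2)
Step 8: exit scope (depth=1)
Visible at query point: a=68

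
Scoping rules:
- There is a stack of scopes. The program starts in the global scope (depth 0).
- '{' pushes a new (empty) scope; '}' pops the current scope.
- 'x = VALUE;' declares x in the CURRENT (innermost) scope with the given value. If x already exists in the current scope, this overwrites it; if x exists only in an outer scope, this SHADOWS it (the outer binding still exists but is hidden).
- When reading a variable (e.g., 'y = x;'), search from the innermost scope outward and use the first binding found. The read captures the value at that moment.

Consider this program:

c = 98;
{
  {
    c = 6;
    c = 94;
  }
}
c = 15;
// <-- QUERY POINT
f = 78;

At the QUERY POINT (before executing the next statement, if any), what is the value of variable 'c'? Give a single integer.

Answer: 15

Derivation:
Step 1: declare c=98 at depth 0
Step 2: enter scope (depth=1)
Step 3: enter scope (depth=2)
Step 4: declare c=6 at depth 2
Step 5: declare c=94 at depth 2
Step 6: exit scope (depth=1)
Step 7: exit scope (depth=0)
Step 8: declare c=15 at depth 0
Visible at query point: c=15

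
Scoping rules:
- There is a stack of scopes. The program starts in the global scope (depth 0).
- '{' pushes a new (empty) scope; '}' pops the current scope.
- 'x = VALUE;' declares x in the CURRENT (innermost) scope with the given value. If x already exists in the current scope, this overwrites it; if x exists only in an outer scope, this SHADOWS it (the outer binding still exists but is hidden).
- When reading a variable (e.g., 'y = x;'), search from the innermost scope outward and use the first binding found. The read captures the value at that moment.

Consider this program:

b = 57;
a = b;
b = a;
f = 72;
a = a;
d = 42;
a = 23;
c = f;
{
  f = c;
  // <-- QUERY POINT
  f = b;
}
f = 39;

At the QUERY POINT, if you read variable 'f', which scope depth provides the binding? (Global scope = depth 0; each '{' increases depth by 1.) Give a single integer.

Step 1: declare b=57 at depth 0
Step 2: declare a=(read b)=57 at depth 0
Step 3: declare b=(read a)=57 at depth 0
Step 4: declare f=72 at depth 0
Step 5: declare a=(read a)=57 at depth 0
Step 6: declare d=42 at depth 0
Step 7: declare a=23 at depth 0
Step 8: declare c=(read f)=72 at depth 0
Step 9: enter scope (depth=1)
Step 10: declare f=(read c)=72 at depth 1
Visible at query point: a=23 b=57 c=72 d=42 f=72

Answer: 1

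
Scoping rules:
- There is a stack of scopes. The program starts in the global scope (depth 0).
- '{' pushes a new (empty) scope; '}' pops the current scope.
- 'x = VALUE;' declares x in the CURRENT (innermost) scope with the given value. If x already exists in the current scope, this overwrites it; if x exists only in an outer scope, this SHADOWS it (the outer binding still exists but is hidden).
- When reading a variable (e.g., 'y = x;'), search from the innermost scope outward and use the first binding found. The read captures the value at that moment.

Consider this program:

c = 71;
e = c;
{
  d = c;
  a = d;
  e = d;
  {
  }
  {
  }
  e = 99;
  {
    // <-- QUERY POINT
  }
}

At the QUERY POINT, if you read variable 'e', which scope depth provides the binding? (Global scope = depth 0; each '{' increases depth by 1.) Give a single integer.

Step 1: declare c=71 at depth 0
Step 2: declare e=(read c)=71 at depth 0
Step 3: enter scope (depth=1)
Step 4: declare d=(read c)=71 at depth 1
Step 5: declare a=(read d)=71 at depth 1
Step 6: declare e=(read d)=71 at depth 1
Step 7: enter scope (depth=2)
Step 8: exit scope (depth=1)
Step 9: enter scope (depth=2)
Step 10: exit scope (depth=1)
Step 11: declare e=99 at depth 1
Step 12: enter scope (depth=2)
Visible at query point: a=71 c=71 d=71 e=99

Answer: 1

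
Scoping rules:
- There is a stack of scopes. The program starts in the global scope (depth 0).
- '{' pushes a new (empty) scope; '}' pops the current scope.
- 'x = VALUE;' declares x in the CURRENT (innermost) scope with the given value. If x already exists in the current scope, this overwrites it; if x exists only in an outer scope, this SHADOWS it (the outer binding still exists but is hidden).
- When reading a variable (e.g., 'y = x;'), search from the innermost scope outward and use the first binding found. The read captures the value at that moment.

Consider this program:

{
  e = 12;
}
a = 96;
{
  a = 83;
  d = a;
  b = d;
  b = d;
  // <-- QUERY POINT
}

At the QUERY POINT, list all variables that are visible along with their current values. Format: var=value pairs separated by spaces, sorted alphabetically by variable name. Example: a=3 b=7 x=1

Answer: a=83 b=83 d=83

Derivation:
Step 1: enter scope (depth=1)
Step 2: declare e=12 at depth 1
Step 3: exit scope (depth=0)
Step 4: declare a=96 at depth 0
Step 5: enter scope (depth=1)
Step 6: declare a=83 at depth 1
Step 7: declare d=(read a)=83 at depth 1
Step 8: declare b=(read d)=83 at depth 1
Step 9: declare b=(read d)=83 at depth 1
Visible at query point: a=83 b=83 d=83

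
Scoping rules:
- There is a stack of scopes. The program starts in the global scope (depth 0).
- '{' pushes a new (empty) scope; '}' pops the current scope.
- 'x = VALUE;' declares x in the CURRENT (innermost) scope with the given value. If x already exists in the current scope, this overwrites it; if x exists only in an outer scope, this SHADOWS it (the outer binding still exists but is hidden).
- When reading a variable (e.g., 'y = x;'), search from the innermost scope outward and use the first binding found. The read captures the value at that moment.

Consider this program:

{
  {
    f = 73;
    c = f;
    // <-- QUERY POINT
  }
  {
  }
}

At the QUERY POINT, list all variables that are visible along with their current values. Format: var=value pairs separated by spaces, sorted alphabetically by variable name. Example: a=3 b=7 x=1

Answer: c=73 f=73

Derivation:
Step 1: enter scope (depth=1)
Step 2: enter scope (depth=2)
Step 3: declare f=73 at depth 2
Step 4: declare c=(read f)=73 at depth 2
Visible at query point: c=73 f=73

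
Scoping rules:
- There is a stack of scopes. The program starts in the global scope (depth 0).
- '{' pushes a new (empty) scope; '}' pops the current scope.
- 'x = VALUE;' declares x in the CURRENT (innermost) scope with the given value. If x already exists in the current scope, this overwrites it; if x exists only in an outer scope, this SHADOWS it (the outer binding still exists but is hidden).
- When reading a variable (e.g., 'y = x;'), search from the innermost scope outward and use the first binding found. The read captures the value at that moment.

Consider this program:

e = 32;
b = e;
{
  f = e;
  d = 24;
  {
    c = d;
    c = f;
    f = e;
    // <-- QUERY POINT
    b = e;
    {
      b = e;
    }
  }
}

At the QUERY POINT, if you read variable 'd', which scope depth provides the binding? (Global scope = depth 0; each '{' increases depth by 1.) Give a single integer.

Answer: 1

Derivation:
Step 1: declare e=32 at depth 0
Step 2: declare b=(read e)=32 at depth 0
Step 3: enter scope (depth=1)
Step 4: declare f=(read e)=32 at depth 1
Step 5: declare d=24 at depth 1
Step 6: enter scope (depth=2)
Step 7: declare c=(read d)=24 at depth 2
Step 8: declare c=(read f)=32 at depth 2
Step 9: declare f=(read e)=32 at depth 2
Visible at query point: b=32 c=32 d=24 e=32 f=32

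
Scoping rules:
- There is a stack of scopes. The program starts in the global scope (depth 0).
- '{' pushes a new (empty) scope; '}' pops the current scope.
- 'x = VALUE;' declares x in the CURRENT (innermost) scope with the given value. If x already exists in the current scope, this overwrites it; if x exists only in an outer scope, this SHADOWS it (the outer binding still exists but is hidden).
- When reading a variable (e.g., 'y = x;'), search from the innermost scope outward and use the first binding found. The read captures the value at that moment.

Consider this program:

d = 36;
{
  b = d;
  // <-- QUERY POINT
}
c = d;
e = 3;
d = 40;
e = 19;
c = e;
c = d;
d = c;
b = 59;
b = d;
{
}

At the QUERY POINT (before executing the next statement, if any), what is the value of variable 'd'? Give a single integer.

Answer: 36

Derivation:
Step 1: declare d=36 at depth 0
Step 2: enter scope (depth=1)
Step 3: declare b=(read d)=36 at depth 1
Visible at query point: b=36 d=36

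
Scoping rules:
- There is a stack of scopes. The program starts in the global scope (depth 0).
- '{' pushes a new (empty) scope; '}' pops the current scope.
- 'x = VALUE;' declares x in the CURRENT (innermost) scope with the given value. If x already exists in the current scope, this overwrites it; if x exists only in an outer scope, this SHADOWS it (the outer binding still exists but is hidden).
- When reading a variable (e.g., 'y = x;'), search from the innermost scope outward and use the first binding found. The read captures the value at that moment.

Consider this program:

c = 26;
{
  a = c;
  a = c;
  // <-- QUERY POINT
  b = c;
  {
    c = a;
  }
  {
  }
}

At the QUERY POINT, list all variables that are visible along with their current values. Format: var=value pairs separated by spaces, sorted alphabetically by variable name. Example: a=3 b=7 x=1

Step 1: declare c=26 at depth 0
Step 2: enter scope (depth=1)
Step 3: declare a=(read c)=26 at depth 1
Step 4: declare a=(read c)=26 at depth 1
Visible at query point: a=26 c=26

Answer: a=26 c=26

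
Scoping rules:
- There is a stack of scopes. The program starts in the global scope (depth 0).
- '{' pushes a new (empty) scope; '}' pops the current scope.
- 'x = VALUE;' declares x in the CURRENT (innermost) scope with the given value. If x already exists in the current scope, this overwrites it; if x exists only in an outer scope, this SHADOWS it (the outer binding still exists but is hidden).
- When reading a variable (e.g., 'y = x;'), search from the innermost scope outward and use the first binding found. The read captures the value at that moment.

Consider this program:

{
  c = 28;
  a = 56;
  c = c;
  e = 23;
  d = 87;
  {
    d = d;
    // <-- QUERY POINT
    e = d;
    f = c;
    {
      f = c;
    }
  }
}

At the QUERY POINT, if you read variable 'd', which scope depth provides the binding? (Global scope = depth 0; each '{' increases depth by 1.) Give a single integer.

Answer: 2

Derivation:
Step 1: enter scope (depth=1)
Step 2: declare c=28 at depth 1
Step 3: declare a=56 at depth 1
Step 4: declare c=(read c)=28 at depth 1
Step 5: declare e=23 at depth 1
Step 6: declare d=87 at depth 1
Step 7: enter scope (depth=2)
Step 8: declare d=(read d)=87 at depth 2
Visible at query point: a=56 c=28 d=87 e=23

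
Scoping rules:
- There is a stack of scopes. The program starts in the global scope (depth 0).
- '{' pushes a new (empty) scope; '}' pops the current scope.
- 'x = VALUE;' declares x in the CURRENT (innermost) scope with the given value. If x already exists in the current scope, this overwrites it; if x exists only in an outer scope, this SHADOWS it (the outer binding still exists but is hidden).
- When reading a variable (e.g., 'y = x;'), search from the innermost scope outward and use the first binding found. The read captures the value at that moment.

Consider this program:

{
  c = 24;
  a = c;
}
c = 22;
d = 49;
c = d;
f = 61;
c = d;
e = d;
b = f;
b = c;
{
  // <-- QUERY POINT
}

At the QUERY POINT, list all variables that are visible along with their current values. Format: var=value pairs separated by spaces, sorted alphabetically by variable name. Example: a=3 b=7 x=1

Answer: b=49 c=49 d=49 e=49 f=61

Derivation:
Step 1: enter scope (depth=1)
Step 2: declare c=24 at depth 1
Step 3: declare a=(read c)=24 at depth 1
Step 4: exit scope (depth=0)
Step 5: declare c=22 at depth 0
Step 6: declare d=49 at depth 0
Step 7: declare c=(read d)=49 at depth 0
Step 8: declare f=61 at depth 0
Step 9: declare c=(read d)=49 at depth 0
Step 10: declare e=(read d)=49 at depth 0
Step 11: declare b=(read f)=61 at depth 0
Step 12: declare b=(read c)=49 at depth 0
Step 13: enter scope (depth=1)
Visible at query point: b=49 c=49 d=49 e=49 f=61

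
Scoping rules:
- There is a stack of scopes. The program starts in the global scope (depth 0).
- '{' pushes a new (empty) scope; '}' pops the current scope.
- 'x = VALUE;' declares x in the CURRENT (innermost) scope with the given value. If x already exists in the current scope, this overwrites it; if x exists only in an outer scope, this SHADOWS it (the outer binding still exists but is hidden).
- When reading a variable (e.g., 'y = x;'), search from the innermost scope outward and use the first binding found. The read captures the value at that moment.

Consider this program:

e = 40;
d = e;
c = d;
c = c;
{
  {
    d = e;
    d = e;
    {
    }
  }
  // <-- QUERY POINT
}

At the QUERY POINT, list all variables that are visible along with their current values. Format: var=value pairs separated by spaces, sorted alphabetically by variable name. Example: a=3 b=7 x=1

Step 1: declare e=40 at depth 0
Step 2: declare d=(read e)=40 at depth 0
Step 3: declare c=(read d)=40 at depth 0
Step 4: declare c=(read c)=40 at depth 0
Step 5: enter scope (depth=1)
Step 6: enter scope (depth=2)
Step 7: declare d=(read e)=40 at depth 2
Step 8: declare d=(read e)=40 at depth 2
Step 9: enter scope (depth=3)
Step 10: exit scope (depth=2)
Step 11: exit scope (depth=1)
Visible at query point: c=40 d=40 e=40

Answer: c=40 d=40 e=40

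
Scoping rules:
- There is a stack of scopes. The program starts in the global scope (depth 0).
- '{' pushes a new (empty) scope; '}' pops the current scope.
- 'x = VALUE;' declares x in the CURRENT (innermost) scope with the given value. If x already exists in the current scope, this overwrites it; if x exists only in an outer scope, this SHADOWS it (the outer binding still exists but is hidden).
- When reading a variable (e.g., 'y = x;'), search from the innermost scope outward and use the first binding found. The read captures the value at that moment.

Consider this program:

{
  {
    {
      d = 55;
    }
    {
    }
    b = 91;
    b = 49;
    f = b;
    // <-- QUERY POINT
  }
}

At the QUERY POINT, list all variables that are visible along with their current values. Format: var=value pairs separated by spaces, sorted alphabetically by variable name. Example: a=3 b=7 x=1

Step 1: enter scope (depth=1)
Step 2: enter scope (depth=2)
Step 3: enter scope (depth=3)
Step 4: declare d=55 at depth 3
Step 5: exit scope (depth=2)
Step 6: enter scope (depth=3)
Step 7: exit scope (depth=2)
Step 8: declare b=91 at depth 2
Step 9: declare b=49 at depth 2
Step 10: declare f=(read b)=49 at depth 2
Visible at query point: b=49 f=49

Answer: b=49 f=49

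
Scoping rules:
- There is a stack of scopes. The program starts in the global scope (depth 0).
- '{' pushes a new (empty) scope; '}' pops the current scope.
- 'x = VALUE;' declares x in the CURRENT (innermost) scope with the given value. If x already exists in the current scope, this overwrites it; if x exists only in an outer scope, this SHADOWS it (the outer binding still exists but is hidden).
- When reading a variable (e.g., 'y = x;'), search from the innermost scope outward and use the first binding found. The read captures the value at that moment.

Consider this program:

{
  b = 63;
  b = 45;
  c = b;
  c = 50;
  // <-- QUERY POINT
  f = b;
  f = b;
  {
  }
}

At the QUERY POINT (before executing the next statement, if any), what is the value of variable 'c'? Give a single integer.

Step 1: enter scope (depth=1)
Step 2: declare b=63 at depth 1
Step 3: declare b=45 at depth 1
Step 4: declare c=(read b)=45 at depth 1
Step 5: declare c=50 at depth 1
Visible at query point: b=45 c=50

Answer: 50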